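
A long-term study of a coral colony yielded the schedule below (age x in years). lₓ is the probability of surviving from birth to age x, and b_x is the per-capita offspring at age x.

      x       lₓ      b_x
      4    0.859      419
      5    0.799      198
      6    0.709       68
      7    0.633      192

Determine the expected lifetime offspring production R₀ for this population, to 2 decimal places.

687.87

R₀ = Σ lₓ b_x:
  age 4: 0.859 × 419 = 359.9210
  age 5: 0.799 × 198 = 158.2020
  age 6: 0.709 × 68 = 48.2120
  age 7: 0.633 × 192 = 121.5360
R₀ = 359.9210 + 158.2020 + 48.2120 + 121.5360 = 687.8710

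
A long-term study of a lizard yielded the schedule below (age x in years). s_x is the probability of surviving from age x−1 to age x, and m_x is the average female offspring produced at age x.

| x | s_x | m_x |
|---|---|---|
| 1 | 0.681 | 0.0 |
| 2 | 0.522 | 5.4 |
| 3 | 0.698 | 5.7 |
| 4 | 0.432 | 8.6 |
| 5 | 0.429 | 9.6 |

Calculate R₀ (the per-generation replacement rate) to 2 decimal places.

4.70

Survivorship from birth: l_x = s_1·s_2·…·s_x.
  l_1 = 0.68100
  l_2 = 0.35548
  l_3 = 0.24813
  l_4 = 0.10719
  l_5 = 0.04598
R₀ = Σ l_x m_x:
  age 1: 0.68100 × 0.0 = 0.0000
  age 2: 0.35548 × 5.4 = 1.9196
  age 3: 0.24813 × 5.7 = 1.4143
  age 4: 0.10719 × 8.6 = 0.9218
  age 5: 0.04598 × 9.6 = 0.4414
R₀ = 0.0000 + 1.9196 + 1.4143 + 0.9218 + 0.4414 = 4.6972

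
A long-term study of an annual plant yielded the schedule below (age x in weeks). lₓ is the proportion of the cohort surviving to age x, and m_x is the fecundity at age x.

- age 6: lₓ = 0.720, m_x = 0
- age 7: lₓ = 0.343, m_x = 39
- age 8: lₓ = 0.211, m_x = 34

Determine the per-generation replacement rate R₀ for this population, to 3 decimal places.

20.551

R₀ = Σ lₓ m_x:
  age 6: 0.720 × 0 = 0.0000
  age 7: 0.343 × 39 = 13.3770
  age 8: 0.211 × 34 = 7.1740
R₀ = 0.0000 + 13.3770 + 7.1740 = 20.5510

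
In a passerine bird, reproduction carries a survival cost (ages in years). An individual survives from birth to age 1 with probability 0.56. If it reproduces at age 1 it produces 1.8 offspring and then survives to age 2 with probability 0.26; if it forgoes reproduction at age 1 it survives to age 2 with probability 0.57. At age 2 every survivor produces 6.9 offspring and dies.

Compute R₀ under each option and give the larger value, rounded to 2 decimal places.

breed at age 1: R₀ = 0.56 × (1.8 + 0.26 × 6.9) = 0.56 × 3.5940 = 2.0126
delay to age 2: R₀ = 0.56 × (0.57 × 6.9) = 0.56 × 3.9330 = 2.2025
Higher: delay to age 2 (2.2025).

2.20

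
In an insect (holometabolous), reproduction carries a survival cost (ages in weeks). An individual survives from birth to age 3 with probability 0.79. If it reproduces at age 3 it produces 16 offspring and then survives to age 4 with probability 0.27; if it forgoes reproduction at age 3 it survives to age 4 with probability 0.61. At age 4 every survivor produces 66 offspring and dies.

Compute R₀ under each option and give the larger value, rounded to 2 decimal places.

breed at age 3: R₀ = 0.79 × (16 + 0.27 × 66) = 0.79 × 33.8200 = 26.7178
delay to age 4: R₀ = 0.79 × (0.61 × 66) = 0.79 × 40.2600 = 31.8054
Higher: delay to age 4 (31.8054).

31.81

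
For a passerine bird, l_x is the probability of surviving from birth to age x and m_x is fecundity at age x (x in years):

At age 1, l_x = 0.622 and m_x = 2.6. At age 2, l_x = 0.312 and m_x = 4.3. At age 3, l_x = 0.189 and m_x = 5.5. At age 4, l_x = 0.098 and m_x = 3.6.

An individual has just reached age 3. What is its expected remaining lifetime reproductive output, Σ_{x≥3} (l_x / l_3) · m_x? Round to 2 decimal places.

7.37

l_3 = 0.189. Conditional survival from age 3 to x is l_x / l_3.
  x=3: (0.189/0.189) × 5.5 = 5.5000
  x=4: (0.098/0.189) × 3.6 = 1.8667
Sum = 5.5000 + 1.8667 = 7.3667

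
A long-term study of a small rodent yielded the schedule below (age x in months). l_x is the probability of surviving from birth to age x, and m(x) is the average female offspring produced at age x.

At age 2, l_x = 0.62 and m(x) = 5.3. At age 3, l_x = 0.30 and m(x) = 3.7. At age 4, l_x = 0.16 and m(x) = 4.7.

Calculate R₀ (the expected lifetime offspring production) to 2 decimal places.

R₀ = Σ l_x m(x):
  age 2: 0.62 × 5.3 = 3.2860
  age 3: 0.30 × 3.7 = 1.1100
  age 4: 0.16 × 4.7 = 0.7520
R₀ = 3.2860 + 1.1100 + 0.7520 = 5.1480

5.15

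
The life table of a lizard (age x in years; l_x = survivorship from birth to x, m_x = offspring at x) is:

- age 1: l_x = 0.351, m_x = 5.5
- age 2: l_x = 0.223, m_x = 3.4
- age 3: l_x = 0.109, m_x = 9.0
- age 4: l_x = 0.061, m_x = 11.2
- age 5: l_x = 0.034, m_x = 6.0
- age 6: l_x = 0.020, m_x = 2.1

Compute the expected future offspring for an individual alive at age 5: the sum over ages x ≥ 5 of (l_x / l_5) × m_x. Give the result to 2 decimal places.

7.24

l_5 = 0.034. Conditional survival from age 5 to x is l_x / l_5.
  x=5: (0.034/0.034) × 6.0 = 6.0000
  x=6: (0.020/0.034) × 2.1 = 1.2353
Sum = 6.0000 + 1.2353 = 7.2353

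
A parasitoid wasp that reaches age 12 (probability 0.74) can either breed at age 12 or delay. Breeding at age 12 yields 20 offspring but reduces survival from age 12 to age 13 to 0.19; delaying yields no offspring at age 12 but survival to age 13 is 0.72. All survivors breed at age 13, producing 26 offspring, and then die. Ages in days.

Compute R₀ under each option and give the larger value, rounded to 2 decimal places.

breed at age 12: R₀ = 0.74 × (20 + 0.19 × 26) = 0.74 × 24.9400 = 18.4556
delay to age 13: R₀ = 0.74 × (0.72 × 26) = 0.74 × 18.7200 = 13.8528
Higher: breed at age 12 (18.4556).

18.46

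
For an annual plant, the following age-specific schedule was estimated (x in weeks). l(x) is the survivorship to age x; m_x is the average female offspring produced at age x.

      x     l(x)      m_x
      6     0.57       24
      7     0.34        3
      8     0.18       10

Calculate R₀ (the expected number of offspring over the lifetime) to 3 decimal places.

R₀ = Σ l(x) m_x:
  age 6: 0.57 × 24 = 13.6800
  age 7: 0.34 × 3 = 1.0200
  age 8: 0.18 × 10 = 1.8000
R₀ = 13.6800 + 1.0200 + 1.8000 = 16.5000

16.500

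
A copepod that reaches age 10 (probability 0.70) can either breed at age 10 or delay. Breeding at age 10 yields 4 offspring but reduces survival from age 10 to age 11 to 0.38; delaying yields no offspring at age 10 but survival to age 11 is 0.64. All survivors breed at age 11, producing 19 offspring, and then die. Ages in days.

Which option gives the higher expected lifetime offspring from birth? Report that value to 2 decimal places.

8.51

breed at age 10: R₀ = 0.70 × (4 + 0.38 × 19) = 0.70 × 11.2200 = 7.8540
delay to age 11: R₀ = 0.70 × (0.64 × 19) = 0.70 × 12.1600 = 8.5120
Higher: delay to age 11 (8.5120).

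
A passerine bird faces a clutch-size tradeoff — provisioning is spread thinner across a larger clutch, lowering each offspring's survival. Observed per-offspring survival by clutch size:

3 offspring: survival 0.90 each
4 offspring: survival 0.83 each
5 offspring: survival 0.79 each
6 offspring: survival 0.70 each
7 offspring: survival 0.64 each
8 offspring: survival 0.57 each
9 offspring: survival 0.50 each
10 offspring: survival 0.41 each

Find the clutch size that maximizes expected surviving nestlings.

Expected surviving nestlings = c × s(c):
  c=3: 3 × 0.90 = 2.700
  c=4: 4 × 0.83 = 3.320
  c=5: 5 × 0.79 = 3.950
  c=6: 6 × 0.70 = 4.200
  c=7: 7 × 0.64 = 4.480
  c=8: 8 × 0.57 = 4.560
  c=9: 9 × 0.50 = 4.500
  c=10: 10 × 0.41 = 4.100
Maximum at c = 8 (4.560 surviving nestlings).

8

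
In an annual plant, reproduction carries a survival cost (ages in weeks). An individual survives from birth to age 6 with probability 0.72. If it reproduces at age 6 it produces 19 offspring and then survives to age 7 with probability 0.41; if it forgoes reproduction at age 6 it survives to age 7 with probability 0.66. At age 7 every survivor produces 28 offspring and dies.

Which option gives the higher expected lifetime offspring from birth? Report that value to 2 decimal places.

21.95

breed at age 6: R₀ = 0.72 × (19 + 0.41 × 28) = 0.72 × 30.4800 = 21.9456
delay to age 7: R₀ = 0.72 × (0.66 × 28) = 0.72 × 18.4800 = 13.3056
Higher: breed at age 6 (21.9456).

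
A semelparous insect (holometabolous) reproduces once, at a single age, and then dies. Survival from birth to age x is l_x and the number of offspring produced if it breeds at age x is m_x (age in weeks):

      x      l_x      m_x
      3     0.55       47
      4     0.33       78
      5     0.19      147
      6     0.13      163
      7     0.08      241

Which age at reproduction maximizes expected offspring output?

Expected offspring if breeding at age x = l_x × m_x:
  age 3: 0.55 × 47 = 25.850
  age 4: 0.33 × 78 = 25.740
  age 5: 0.19 × 147 = 27.930
  age 6: 0.13 × 163 = 21.190
  age 7: 0.08 × 241 = 19.280
Maximum at age 5 (27.930).

5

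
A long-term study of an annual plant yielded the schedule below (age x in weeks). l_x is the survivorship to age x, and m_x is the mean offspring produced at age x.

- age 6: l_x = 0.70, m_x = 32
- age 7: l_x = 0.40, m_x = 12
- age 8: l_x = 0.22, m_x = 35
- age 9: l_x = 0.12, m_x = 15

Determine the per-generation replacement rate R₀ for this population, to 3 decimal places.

R₀ = Σ l_x m_x:
  age 6: 0.70 × 32 = 22.4000
  age 7: 0.40 × 12 = 4.8000
  age 8: 0.22 × 35 = 7.7000
  age 9: 0.12 × 15 = 1.8000
R₀ = 22.4000 + 4.8000 + 7.7000 + 1.8000 = 36.7000

36.700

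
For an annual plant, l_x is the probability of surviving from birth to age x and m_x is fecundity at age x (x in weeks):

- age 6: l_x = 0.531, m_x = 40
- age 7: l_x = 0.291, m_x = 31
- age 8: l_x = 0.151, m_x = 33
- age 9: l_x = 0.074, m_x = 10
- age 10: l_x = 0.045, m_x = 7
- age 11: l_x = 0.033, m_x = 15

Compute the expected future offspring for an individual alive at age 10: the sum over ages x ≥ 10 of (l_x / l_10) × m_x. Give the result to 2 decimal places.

18.00

l_10 = 0.045. Conditional survival from age 10 to x is l_x / l_10.
  x=10: (0.045/0.045) × 7 = 7.0000
  x=11: (0.033/0.045) × 15 = 11.0000
Sum = 7.0000 + 11.0000 = 18.0000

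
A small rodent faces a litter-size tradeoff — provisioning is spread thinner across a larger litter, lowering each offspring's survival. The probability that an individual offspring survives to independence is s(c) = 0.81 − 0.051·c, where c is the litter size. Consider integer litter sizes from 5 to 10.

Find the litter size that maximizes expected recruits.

8

Expected recruits = c × s(c):
  c=5: 5 × 0.555 = 2.775
  c=6: 6 × 0.504 = 3.024
  c=7: 7 × 0.453 = 3.171
  c=8: 8 × 0.402 = 3.216
  c=9: 9 × 0.351 = 3.159
  c=10: 10 × 0.300 = 3.000
Maximum at c = 8 (3.216 recruits).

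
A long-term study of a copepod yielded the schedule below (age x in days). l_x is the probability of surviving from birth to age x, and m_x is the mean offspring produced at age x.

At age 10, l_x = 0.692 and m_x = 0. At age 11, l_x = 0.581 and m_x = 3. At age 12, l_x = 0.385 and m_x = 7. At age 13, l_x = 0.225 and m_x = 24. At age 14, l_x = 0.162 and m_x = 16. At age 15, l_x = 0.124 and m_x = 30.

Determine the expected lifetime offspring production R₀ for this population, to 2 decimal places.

R₀ = Σ l_x m_x:
  age 10: 0.692 × 0 = 0.0000
  age 11: 0.581 × 3 = 1.7430
  age 12: 0.385 × 7 = 2.6950
  age 13: 0.225 × 24 = 5.4000
  age 14: 0.162 × 16 = 2.5920
  age 15: 0.124 × 30 = 3.7200
R₀ = 0.0000 + 1.7430 + 2.6950 + 5.4000 + 2.5920 + 3.7200 = 16.1500

16.15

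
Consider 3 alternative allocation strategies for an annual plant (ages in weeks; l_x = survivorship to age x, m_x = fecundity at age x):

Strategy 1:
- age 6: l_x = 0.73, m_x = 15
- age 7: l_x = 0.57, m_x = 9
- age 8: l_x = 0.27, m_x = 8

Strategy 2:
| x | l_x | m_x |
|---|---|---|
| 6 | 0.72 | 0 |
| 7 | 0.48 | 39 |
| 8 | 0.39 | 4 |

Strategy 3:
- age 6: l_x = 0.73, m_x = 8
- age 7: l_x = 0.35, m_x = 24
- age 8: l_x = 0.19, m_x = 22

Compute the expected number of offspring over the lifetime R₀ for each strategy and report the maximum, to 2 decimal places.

20.28

Strategy 1: R₀ = 0.73×15 + 0.57×9 + 0.27×8 = 18.2400
Strategy 2: R₀ = 0.72×0 + 0.48×39 + 0.39×4 = 20.2800
Strategy 3: R₀ = 0.73×8 + 0.35×24 + 0.19×22 = 18.4200
Highest R₀: strategy 2 with 20.2800.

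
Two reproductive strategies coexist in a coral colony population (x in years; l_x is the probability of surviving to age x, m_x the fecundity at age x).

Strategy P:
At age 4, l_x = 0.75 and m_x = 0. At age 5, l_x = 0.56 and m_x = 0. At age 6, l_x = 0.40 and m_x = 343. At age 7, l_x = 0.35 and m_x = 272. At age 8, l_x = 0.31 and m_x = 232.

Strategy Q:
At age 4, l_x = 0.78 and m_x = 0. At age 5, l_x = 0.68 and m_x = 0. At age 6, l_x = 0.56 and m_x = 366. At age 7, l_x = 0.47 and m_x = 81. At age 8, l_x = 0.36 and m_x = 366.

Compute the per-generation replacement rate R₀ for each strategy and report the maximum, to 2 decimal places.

Strategy P: R₀ = 0.75×0 + 0.56×0 + 0.40×343 + 0.35×272 + 0.31×232 = 304.3200
Strategy Q: R₀ = 0.78×0 + 0.68×0 + 0.56×366 + 0.47×81 + 0.36×366 = 374.7900
Highest R₀: strategy Q with 374.7900.

374.79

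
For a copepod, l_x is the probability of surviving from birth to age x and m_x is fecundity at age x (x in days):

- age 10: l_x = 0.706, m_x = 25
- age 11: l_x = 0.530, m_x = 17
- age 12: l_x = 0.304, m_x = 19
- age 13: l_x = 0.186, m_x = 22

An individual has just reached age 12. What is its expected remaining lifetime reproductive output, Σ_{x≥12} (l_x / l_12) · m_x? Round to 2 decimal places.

32.46

l_12 = 0.304. Conditional survival from age 12 to x is l_x / l_12.
  x=12: (0.304/0.304) × 19 = 19.0000
  x=13: (0.186/0.304) × 22 = 13.4605
Sum = 19.0000 + 13.4605 = 32.4605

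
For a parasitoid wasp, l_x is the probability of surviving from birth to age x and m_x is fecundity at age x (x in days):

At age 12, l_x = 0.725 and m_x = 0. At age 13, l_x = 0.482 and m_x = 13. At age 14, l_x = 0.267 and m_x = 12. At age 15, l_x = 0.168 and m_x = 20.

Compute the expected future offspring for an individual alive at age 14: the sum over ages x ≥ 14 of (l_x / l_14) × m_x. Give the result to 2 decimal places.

24.58

l_14 = 0.267. Conditional survival from age 14 to x is l_x / l_14.
  x=14: (0.267/0.267) × 12 = 12.0000
  x=15: (0.168/0.267) × 20 = 12.5843
Sum = 12.0000 + 12.5843 = 24.5843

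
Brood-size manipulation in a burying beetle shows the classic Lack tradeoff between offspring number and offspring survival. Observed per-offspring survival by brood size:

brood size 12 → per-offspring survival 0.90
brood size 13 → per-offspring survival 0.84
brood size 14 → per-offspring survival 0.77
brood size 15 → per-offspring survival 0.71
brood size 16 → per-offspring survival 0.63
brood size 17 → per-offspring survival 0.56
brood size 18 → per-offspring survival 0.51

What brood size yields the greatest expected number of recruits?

Expected recruits = c × s(c):
  c=12: 12 × 0.90 = 10.800
  c=13: 13 × 0.84 = 10.920
  c=14: 14 × 0.77 = 10.780
  c=15: 15 × 0.71 = 10.650
  c=16: 16 × 0.63 = 10.080
  c=17: 17 × 0.56 = 9.520
  c=18: 18 × 0.51 = 9.180
Maximum at c = 13 (10.920 recruits).

13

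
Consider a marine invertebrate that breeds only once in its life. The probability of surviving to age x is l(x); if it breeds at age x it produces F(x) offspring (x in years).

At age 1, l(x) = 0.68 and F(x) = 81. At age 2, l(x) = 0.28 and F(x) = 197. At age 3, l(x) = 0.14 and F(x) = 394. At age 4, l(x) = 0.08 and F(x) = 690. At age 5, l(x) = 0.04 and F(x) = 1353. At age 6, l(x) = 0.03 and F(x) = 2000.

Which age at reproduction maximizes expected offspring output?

Expected offspring if breeding at age x = l(x) × F(x):
  age 1: 0.68 × 81 = 55.080
  age 2: 0.28 × 197 = 55.160
  age 3: 0.14 × 394 = 55.160
  age 4: 0.08 × 690 = 55.200
  age 5: 0.04 × 1353 = 54.120
  age 6: 0.03 × 2000 = 60.000
Maximum at age 6 (60.000).

6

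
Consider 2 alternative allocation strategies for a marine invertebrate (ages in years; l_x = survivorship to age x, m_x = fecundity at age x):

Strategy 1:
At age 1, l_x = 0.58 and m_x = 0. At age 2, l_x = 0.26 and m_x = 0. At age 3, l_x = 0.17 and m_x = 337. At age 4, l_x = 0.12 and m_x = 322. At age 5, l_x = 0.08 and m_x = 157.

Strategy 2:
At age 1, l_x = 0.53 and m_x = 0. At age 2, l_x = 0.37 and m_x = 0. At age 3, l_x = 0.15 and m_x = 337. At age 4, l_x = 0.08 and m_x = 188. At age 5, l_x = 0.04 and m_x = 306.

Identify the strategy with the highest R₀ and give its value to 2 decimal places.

Strategy 1: R₀ = 0.58×0 + 0.26×0 + 0.17×337 + 0.12×322 + 0.08×157 = 108.4900
Strategy 2: R₀ = 0.53×0 + 0.37×0 + 0.15×337 + 0.08×188 + 0.04×306 = 77.8300
Highest R₀: strategy 1 with 108.4900.

108.49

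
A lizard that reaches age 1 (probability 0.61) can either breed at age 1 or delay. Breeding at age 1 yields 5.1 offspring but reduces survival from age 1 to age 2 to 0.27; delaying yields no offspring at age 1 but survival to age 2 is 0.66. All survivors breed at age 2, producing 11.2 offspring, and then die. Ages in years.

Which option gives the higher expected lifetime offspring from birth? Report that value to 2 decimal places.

breed at age 1: R₀ = 0.61 × (5.1 + 0.27 × 11.2) = 0.61 × 8.1240 = 4.9556
delay to age 2: R₀ = 0.61 × (0.66 × 11.2) = 0.61 × 7.3920 = 4.5091
Higher: breed at age 1 (4.9556).

4.96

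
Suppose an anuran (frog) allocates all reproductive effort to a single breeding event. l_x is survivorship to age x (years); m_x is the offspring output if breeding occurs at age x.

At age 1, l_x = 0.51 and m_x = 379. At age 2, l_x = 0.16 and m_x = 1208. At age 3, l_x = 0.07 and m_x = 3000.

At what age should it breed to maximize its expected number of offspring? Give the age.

3

Expected offspring if breeding at age x = l_x × m_x:
  age 1: 0.51 × 379 = 193.290
  age 2: 0.16 × 1208 = 193.280
  age 3: 0.07 × 3000 = 210.000
Maximum at age 3 (210.000).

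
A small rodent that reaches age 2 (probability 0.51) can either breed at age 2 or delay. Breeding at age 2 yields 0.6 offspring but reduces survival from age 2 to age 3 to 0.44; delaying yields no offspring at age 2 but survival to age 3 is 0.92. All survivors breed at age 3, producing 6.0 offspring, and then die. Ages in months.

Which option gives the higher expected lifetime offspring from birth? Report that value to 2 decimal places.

breed at age 2: R₀ = 0.51 × (0.6 + 0.44 × 6.0) = 0.51 × 3.2400 = 1.6524
delay to age 3: R₀ = 0.51 × (0.92 × 6.0) = 0.51 × 5.5200 = 2.8152
Higher: delay to age 3 (2.8152).

2.82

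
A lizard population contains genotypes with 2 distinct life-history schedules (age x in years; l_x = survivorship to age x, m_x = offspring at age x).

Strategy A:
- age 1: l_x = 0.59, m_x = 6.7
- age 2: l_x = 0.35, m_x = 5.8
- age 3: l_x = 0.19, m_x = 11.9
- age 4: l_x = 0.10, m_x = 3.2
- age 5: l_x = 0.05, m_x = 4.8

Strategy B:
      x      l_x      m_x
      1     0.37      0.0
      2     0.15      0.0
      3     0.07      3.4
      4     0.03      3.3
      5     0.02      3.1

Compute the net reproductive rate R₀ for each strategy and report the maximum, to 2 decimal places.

Strategy A: R₀ = 0.59×6.7 + 0.35×5.8 + 0.19×11.9 + 0.10×3.2 + 0.05×4.8 = 8.8040
Strategy B: R₀ = 0.37×0.0 + 0.15×0.0 + 0.07×3.4 + 0.03×3.3 + 0.02×3.1 = 0.3990
Highest R₀: strategy A with 8.8040.

8.80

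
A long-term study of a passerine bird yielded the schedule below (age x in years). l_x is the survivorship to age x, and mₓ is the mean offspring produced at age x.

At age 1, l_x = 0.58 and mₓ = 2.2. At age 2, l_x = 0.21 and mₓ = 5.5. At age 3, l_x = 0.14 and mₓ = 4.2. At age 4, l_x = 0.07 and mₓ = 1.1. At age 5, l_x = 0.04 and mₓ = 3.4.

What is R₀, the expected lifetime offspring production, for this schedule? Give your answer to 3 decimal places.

R₀ = Σ l_x mₓ:
  age 1: 0.58 × 2.2 = 1.2760
  age 2: 0.21 × 5.5 = 1.1550
  age 3: 0.14 × 4.2 = 0.5880
  age 4: 0.07 × 1.1 = 0.0770
  age 5: 0.04 × 3.4 = 0.1360
R₀ = 1.2760 + 1.1550 + 0.5880 + 0.0770 + 0.1360 = 3.2320

3.232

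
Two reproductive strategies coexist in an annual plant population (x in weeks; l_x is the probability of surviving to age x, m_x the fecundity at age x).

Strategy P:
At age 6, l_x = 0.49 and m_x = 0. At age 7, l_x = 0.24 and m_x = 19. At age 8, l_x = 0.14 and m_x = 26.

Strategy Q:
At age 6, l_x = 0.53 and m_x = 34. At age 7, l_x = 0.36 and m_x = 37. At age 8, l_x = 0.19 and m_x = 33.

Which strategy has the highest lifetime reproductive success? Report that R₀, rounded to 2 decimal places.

Strategy P: R₀ = 0.49×0 + 0.24×19 + 0.14×26 = 8.2000
Strategy Q: R₀ = 0.53×34 + 0.36×37 + 0.19×33 = 37.6100
Highest R₀: strategy Q with 37.6100.

37.61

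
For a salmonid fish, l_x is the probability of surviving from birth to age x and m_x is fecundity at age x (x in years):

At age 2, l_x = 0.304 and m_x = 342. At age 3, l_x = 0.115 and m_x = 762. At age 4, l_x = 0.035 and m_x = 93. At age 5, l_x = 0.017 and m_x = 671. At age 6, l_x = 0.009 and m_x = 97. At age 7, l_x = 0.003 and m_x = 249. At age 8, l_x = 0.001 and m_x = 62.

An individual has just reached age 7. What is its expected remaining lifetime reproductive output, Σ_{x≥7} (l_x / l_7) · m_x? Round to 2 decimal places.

269.67

l_7 = 0.003. Conditional survival from age 7 to x is l_x / l_7.
  x=7: (0.003/0.003) × 249 = 249.0000
  x=8: (0.001/0.003) × 62 = 20.6667
Sum = 249.0000 + 20.6667 = 269.6667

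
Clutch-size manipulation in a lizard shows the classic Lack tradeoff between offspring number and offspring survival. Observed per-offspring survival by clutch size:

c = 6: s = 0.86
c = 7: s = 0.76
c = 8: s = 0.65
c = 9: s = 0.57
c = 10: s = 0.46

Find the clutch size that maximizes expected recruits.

7

Expected recruits = c × s(c):
  c=6: 6 × 0.86 = 5.160
  c=7: 7 × 0.76 = 5.320
  c=8: 8 × 0.65 = 5.200
  c=9: 9 × 0.57 = 5.130
  c=10: 10 × 0.46 = 4.600
Maximum at c = 7 (5.320 recruits).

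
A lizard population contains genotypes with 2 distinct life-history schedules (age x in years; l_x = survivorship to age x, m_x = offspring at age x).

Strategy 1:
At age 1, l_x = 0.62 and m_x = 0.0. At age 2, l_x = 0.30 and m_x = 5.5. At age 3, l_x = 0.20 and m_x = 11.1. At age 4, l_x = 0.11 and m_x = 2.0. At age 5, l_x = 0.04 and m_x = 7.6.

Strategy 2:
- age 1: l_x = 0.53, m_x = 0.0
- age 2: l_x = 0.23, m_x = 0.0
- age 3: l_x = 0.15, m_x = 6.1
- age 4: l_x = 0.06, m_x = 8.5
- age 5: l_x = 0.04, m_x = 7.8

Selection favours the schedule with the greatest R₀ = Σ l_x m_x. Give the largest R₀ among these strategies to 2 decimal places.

Strategy 1: R₀ = 0.62×0.0 + 0.30×5.5 + 0.20×11.1 + 0.11×2.0 + 0.04×7.6 = 4.3940
Strategy 2: R₀ = 0.53×0.0 + 0.23×0.0 + 0.15×6.1 + 0.06×8.5 + 0.04×7.8 = 1.7370
Highest R₀: strategy 1 with 4.3940.

4.39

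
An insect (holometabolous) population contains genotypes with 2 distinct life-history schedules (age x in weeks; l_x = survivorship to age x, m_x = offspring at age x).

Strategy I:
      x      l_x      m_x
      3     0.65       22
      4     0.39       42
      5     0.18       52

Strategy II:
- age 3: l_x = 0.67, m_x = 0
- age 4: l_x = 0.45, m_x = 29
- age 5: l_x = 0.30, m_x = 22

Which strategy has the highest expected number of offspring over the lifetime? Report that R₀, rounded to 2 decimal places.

Strategy I: R₀ = 0.65×22 + 0.39×42 + 0.18×52 = 40.0400
Strategy II: R₀ = 0.67×0 + 0.45×29 + 0.30×22 = 19.6500
Highest R₀: strategy I with 40.0400.

40.04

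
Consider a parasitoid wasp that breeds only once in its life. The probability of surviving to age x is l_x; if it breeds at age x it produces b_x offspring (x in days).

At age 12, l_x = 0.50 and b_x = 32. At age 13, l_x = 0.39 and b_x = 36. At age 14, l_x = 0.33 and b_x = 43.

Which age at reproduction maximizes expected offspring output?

Expected offspring if breeding at age x = l_x × b_x:
  age 12: 0.50 × 32 = 16.000
  age 13: 0.39 × 36 = 14.040
  age 14: 0.33 × 43 = 14.190
Maximum at age 12 (16.000).

12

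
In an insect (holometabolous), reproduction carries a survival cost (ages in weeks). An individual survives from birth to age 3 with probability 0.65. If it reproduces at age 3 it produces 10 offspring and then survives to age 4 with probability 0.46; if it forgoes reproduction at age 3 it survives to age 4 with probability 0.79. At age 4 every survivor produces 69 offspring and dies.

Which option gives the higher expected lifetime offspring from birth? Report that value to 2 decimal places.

35.43

breed at age 3: R₀ = 0.65 × (10 + 0.46 × 69) = 0.65 × 41.7400 = 27.1310
delay to age 4: R₀ = 0.65 × (0.79 × 69) = 0.65 × 54.5100 = 35.4315
Higher: delay to age 4 (35.4315).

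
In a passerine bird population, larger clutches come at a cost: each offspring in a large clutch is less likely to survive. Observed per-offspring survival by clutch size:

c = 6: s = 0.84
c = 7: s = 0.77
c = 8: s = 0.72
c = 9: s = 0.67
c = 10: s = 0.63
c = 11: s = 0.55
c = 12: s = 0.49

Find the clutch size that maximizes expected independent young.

10

Expected independent young = c × s(c):
  c=6: 6 × 0.84 = 5.040
  c=7: 7 × 0.77 = 5.390
  c=8: 8 × 0.72 = 5.760
  c=9: 9 × 0.67 = 6.030
  c=10: 10 × 0.63 = 6.300
  c=11: 11 × 0.55 = 6.050
  c=12: 12 × 0.49 = 5.880
Maximum at c = 10 (6.300 independent young).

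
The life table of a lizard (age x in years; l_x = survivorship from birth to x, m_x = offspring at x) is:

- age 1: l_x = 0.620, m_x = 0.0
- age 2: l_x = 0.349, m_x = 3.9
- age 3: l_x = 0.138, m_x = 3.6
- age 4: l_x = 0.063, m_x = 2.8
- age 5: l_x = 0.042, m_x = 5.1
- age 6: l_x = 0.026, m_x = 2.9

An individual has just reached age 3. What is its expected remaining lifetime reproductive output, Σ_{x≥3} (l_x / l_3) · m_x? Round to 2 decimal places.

6.98

l_3 = 0.138. Conditional survival from age 3 to x is l_x / l_3.
  x=3: (0.138/0.138) × 3.6 = 3.6000
  x=4: (0.063/0.138) × 2.8 = 1.2783
  x=5: (0.042/0.138) × 5.1 = 1.5522
  x=6: (0.026/0.138) × 2.9 = 0.5464
Sum = 3.6000 + 1.2783 + 1.5522 + 0.5464 = 6.9768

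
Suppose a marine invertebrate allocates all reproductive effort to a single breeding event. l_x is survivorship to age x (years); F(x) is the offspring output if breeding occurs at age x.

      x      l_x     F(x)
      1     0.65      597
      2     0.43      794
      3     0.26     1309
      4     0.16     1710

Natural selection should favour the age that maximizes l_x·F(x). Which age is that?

1

Expected offspring if breeding at age x = l_x × F(x):
  age 1: 0.65 × 597 = 388.050
  age 2: 0.43 × 794 = 341.420
  age 3: 0.26 × 1309 = 340.340
  age 4: 0.16 × 1710 = 273.600
Maximum at age 1 (388.050).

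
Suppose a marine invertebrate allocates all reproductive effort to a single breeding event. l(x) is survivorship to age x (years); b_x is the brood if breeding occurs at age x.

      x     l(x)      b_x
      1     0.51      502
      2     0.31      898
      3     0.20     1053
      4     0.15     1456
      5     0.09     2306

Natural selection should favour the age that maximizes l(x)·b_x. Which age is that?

Expected offspring if breeding at age x = l(x) × b_x:
  age 1: 0.51 × 502 = 256.020
  age 2: 0.31 × 898 = 278.380
  age 3: 0.20 × 1053 = 210.600
  age 4: 0.15 × 1456 = 218.400
  age 5: 0.09 × 2306 = 207.540
Maximum at age 2 (278.380).

2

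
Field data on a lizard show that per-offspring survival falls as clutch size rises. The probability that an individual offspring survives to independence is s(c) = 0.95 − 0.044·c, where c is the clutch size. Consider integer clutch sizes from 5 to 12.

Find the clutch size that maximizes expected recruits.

Expected recruits = c × s(c):
  c=5: 5 × 0.730 = 3.650
  c=6: 6 × 0.686 = 4.116
  c=7: 7 × 0.642 = 4.494
  c=8: 8 × 0.598 = 4.784
  c=9: 9 × 0.554 = 4.986
  c=10: 10 × 0.510 = 5.100
  c=11: 11 × 0.466 = 5.126
  c=12: 12 × 0.422 = 5.064
Maximum at c = 11 (5.126 recruits).

11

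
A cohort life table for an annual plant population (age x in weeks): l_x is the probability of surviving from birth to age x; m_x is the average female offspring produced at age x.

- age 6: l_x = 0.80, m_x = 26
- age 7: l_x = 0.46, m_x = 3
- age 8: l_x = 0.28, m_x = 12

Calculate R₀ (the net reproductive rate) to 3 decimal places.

R₀ = Σ l_x m_x:
  age 6: 0.80 × 26 = 20.8000
  age 7: 0.46 × 3 = 1.3800
  age 8: 0.28 × 12 = 3.3600
R₀ = 20.8000 + 1.3800 + 3.3600 = 25.5400

25.540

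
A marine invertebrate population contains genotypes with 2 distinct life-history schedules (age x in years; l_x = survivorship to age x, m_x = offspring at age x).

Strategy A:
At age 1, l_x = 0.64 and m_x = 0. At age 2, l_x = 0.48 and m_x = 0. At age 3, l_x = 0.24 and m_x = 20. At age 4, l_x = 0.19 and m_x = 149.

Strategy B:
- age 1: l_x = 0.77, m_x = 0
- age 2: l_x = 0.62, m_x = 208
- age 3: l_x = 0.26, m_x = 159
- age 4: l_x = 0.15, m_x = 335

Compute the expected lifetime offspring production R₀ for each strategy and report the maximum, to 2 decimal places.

220.55

Strategy A: R₀ = 0.64×0 + 0.48×0 + 0.24×20 + 0.19×149 = 33.1100
Strategy B: R₀ = 0.77×0 + 0.62×208 + 0.26×159 + 0.15×335 = 220.5500
Highest R₀: strategy B with 220.5500.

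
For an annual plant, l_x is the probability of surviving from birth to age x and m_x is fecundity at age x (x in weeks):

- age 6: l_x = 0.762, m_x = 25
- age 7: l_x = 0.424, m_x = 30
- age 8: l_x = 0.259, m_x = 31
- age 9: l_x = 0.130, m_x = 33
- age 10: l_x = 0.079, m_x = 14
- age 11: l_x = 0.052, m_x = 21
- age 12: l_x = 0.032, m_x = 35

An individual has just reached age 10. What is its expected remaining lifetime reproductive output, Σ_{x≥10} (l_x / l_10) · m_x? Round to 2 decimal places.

42.00

l_10 = 0.079. Conditional survival from age 10 to x is l_x / l_10.
  x=10: (0.079/0.079) × 14 = 14.0000
  x=11: (0.052/0.079) × 21 = 13.8228
  x=12: (0.032/0.079) × 35 = 14.1772
Sum = 14.0000 + 13.8228 + 14.1772 = 42.0000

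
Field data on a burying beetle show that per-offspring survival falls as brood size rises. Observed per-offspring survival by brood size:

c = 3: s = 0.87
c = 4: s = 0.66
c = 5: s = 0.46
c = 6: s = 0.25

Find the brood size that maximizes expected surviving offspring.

Expected surviving offspring = c × s(c):
  c=3: 3 × 0.87 = 2.610
  c=4: 4 × 0.66 = 2.640
  c=5: 5 × 0.46 = 2.300
  c=6: 6 × 0.25 = 1.500
Maximum at c = 4 (2.640 surviving offspring).

4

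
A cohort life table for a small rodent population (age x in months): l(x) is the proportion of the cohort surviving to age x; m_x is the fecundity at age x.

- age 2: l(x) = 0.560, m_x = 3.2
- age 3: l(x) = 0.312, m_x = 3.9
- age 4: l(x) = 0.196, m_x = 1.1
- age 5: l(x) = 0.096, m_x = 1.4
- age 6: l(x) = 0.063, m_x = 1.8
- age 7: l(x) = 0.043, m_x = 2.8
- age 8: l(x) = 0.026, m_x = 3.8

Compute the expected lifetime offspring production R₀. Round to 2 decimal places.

R₀ = Σ l(x) m_x:
  age 2: 0.560 × 3.2 = 1.7920
  age 3: 0.312 × 3.9 = 1.2168
  age 4: 0.196 × 1.1 = 0.2156
  age 5: 0.096 × 1.4 = 0.1344
  age 6: 0.063 × 1.8 = 0.1134
  age 7: 0.043 × 2.8 = 0.1204
  age 8: 0.026 × 3.8 = 0.0988
R₀ = 1.7920 + 1.2168 + 0.2156 + 0.1344 + 0.1134 + 0.1204 + 0.0988 = 3.6914

3.69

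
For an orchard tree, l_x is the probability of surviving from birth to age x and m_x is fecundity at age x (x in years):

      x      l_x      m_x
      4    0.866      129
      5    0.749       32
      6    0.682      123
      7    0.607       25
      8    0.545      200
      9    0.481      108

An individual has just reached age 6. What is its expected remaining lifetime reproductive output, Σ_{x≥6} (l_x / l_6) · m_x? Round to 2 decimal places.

381.24

l_6 = 0.682. Conditional survival from age 6 to x is l_x / l_6.
  x=6: (0.682/0.682) × 123 = 123.0000
  x=7: (0.607/0.682) × 25 = 22.2507
  x=8: (0.545/0.682) × 200 = 159.8240
  x=9: (0.481/0.682) × 108 = 76.1701
Sum = 123.0000 + 22.2507 + 159.8240 + 76.1701 = 381.2449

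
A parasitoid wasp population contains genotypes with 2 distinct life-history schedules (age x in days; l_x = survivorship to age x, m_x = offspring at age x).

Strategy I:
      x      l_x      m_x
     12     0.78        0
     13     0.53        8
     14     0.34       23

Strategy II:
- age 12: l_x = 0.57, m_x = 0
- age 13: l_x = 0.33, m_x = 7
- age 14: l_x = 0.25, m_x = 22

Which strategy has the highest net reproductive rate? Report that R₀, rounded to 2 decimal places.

Strategy I: R₀ = 0.78×0 + 0.53×8 + 0.34×23 = 12.0600
Strategy II: R₀ = 0.57×0 + 0.33×7 + 0.25×22 = 7.8100
Highest R₀: strategy I with 12.0600.

12.06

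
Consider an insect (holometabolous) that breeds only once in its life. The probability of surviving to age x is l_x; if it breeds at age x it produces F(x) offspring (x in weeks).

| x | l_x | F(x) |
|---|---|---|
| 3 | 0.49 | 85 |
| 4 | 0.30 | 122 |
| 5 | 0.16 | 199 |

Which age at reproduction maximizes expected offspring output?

Expected offspring if breeding at age x = l_x × F(x):
  age 3: 0.49 × 85 = 41.650
  age 4: 0.30 × 122 = 36.600
  age 5: 0.16 × 199 = 31.840
Maximum at age 3 (41.650).

3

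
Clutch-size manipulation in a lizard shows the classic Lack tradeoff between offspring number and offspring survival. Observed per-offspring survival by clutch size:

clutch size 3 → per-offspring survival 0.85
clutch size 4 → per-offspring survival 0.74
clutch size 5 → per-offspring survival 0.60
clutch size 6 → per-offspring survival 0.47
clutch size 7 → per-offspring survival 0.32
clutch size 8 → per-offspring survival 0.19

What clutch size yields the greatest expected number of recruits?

Expected recruits = c × s(c):
  c=3: 3 × 0.85 = 2.550
  c=4: 4 × 0.74 = 2.960
  c=5: 5 × 0.60 = 3.000
  c=6: 6 × 0.47 = 2.820
  c=7: 7 × 0.32 = 2.240
  c=8: 8 × 0.19 = 1.520
Maximum at c = 5 (3.000 recruits).

5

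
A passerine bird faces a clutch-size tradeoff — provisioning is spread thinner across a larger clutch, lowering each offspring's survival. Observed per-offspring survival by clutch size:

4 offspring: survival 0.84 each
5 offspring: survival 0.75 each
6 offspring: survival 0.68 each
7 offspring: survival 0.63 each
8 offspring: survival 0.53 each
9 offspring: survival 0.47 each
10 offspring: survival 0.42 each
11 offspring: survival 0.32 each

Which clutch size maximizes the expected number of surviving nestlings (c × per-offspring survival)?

7

Expected surviving nestlings = c × s(c):
  c=4: 4 × 0.84 = 3.360
  c=5: 5 × 0.75 = 3.750
  c=6: 6 × 0.68 = 4.080
  c=7: 7 × 0.63 = 4.410
  c=8: 8 × 0.53 = 4.240
  c=9: 9 × 0.47 = 4.230
  c=10: 10 × 0.42 = 4.200
  c=11: 11 × 0.32 = 3.520
Maximum at c = 7 (4.410 surviving nestlings).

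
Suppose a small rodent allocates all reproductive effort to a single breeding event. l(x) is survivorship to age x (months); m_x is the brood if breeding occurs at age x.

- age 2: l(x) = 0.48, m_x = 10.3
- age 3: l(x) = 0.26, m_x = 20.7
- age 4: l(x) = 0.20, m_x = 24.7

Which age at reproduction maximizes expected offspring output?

3

Expected offspring if breeding at age x = l(x) × m_x:
  age 2: 0.48 × 10.3 = 4.944
  age 3: 0.26 × 20.7 = 5.382
  age 4: 0.20 × 24.7 = 4.940
Maximum at age 3 (5.382).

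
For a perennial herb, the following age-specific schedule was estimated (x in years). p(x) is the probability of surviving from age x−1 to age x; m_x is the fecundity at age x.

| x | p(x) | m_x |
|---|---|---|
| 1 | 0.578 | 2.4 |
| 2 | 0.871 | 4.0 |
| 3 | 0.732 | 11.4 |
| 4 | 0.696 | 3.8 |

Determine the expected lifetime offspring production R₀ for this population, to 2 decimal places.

Survivorship from birth: l_x = p_1·p_2·…·p_x.
  l_1 = 0.57800
  l_2 = 0.50344
  l_3 = 0.36852
  l_4 = 0.25649
R₀ = Σ l_x m_x:
  age 1: 0.57800 × 2.4 = 1.3872
  age 2: 0.50344 × 4.0 = 2.0138
  age 3: 0.36852 × 11.4 = 4.2011
  age 4: 0.25649 × 3.8 = 0.9747
R₀ = 1.3872 + 2.0138 + 4.2011 + 0.9747 = 8.5768

8.58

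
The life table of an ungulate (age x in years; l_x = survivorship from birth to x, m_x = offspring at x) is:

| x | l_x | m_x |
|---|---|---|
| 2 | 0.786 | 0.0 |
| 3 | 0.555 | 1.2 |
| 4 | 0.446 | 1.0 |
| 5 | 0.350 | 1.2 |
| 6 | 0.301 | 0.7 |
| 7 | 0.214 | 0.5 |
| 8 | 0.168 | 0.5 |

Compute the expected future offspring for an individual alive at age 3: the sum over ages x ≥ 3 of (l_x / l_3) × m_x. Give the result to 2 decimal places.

l_3 = 0.555. Conditional survival from age 3 to x is l_x / l_3.
  x=3: (0.555/0.555) × 1.2 = 1.2000
  x=4: (0.446/0.555) × 1.0 = 0.8036
  x=5: (0.350/0.555) × 1.2 = 0.7568
  x=6: (0.301/0.555) × 0.7 = 0.3796
  x=7: (0.214/0.555) × 0.5 = 0.1928
  x=8: (0.168/0.555) × 0.5 = 0.1514
Sum = 1.2000 + 0.8036 + 0.7568 + 0.3796 + 0.1928 + 0.1514 = 3.4841

3.48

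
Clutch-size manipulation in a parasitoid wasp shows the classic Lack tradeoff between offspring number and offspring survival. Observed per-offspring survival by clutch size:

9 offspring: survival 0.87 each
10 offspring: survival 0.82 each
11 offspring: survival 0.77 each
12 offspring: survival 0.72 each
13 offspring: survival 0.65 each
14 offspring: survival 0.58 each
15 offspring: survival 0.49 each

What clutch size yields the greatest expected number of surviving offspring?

Expected surviving offspring = c × s(c):
  c=9: 9 × 0.87 = 7.830
  c=10: 10 × 0.82 = 8.200
  c=11: 11 × 0.77 = 8.470
  c=12: 12 × 0.72 = 8.640
  c=13: 13 × 0.65 = 8.450
  c=14: 14 × 0.58 = 8.120
  c=15: 15 × 0.49 = 7.350
Maximum at c = 12 (8.640 surviving offspring).

12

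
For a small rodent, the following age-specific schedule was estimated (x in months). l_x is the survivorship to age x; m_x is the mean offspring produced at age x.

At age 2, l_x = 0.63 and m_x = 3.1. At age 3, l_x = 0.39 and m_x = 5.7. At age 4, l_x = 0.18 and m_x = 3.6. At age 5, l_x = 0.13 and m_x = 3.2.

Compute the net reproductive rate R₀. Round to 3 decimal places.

5.240

R₀ = Σ l_x m_x:
  age 2: 0.63 × 3.1 = 1.9530
  age 3: 0.39 × 5.7 = 2.2230
  age 4: 0.18 × 3.6 = 0.6480
  age 5: 0.13 × 3.2 = 0.4160
R₀ = 1.9530 + 2.2230 + 0.6480 + 0.4160 = 5.2400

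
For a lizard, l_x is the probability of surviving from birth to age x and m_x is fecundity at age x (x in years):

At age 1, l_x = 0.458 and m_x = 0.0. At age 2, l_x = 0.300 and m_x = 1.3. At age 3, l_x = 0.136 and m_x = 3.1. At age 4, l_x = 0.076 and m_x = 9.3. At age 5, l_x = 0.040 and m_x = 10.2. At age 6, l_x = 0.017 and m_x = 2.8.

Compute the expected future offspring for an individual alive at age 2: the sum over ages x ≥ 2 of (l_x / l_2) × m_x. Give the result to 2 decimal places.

l_2 = 0.300. Conditional survival from age 2 to x is l_x / l_2.
  x=2: (0.300/0.300) × 1.3 = 1.3000
  x=3: (0.136/0.300) × 3.1 = 1.4053
  x=4: (0.076/0.300) × 9.3 = 2.3560
  x=5: (0.040/0.300) × 10.2 = 1.3600
  x=6: (0.017/0.300) × 2.8 = 0.1587
Sum = 1.3000 + 1.4053 + 2.3560 + 1.3600 + 0.1587 = 6.5800

6.58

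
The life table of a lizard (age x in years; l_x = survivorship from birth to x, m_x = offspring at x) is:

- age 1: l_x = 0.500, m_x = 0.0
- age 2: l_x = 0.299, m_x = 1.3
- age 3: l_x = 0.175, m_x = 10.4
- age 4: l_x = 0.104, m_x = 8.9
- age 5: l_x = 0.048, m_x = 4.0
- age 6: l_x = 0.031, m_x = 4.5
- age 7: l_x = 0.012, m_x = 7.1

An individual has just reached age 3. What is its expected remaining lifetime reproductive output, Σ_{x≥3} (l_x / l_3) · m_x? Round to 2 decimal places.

l_3 = 0.175. Conditional survival from age 3 to x is l_x / l_3.
  x=3: (0.175/0.175) × 10.4 = 10.4000
  x=4: (0.104/0.175) × 8.9 = 5.2891
  x=5: (0.048/0.175) × 4.0 = 1.0971
  x=6: (0.031/0.175) × 4.5 = 0.7971
  x=7: (0.012/0.175) × 7.1 = 0.4869
Sum = 10.4000 + 5.2891 + 1.0971 + 0.7971 + 0.4869 = 18.0703

18.07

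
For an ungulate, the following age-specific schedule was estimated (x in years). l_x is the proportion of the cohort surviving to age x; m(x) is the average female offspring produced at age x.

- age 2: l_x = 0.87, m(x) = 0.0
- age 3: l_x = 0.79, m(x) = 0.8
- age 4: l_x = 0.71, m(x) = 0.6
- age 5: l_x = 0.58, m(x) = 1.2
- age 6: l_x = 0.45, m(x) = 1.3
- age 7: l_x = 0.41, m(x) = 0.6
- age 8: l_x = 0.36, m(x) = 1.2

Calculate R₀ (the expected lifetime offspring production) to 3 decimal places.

3.017

R₀ = Σ l_x m(x):
  age 2: 0.87 × 0.0 = 0.0000
  age 3: 0.79 × 0.8 = 0.6320
  age 4: 0.71 × 0.6 = 0.4260
  age 5: 0.58 × 1.2 = 0.6960
  age 6: 0.45 × 1.3 = 0.5850
  age 7: 0.41 × 0.6 = 0.2460
  age 8: 0.36 × 1.2 = 0.4320
R₀ = 0.0000 + 0.6320 + 0.4260 + 0.6960 + 0.5850 + 0.2460 + 0.4320 = 3.0170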